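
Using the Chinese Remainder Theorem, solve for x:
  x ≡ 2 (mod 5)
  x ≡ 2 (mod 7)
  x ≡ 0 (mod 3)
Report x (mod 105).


Moduli 5, 7, 3 are pairwise coprime; by CRT there is a unique solution modulo M = 5 · 7 · 3 = 105.
Solve pairwise, accumulating the modulus:
  Start with x ≡ 2 (mod 5).
  Combine with x ≡ 2 (mod 7): since gcd(5, 7) = 1, we get a unique residue mod 35.
    Write x = 2 + 5·t and substitute into x ≡ 2 (mod 7): 5·t ≡ 2 − 2 = 0 (mod 7).
    The inverse of 5 mod 7 is 3 (since 5·3 = 15 = 2·7 + 1), so t ≡ 3·0 = 0 ≡ 0 (mod 7).
    Then x = 2 + 5·0 = 2, valid modulo lcm(5, 7) = 35: x ≡ 2 (mod 35).
  Combine with x ≡ 0 (mod 3): since gcd(35, 3) = 1, we get a unique residue mod 105.
    Write x = 2 + 35·t and substitute into x ≡ 0 (mod 3): 35·t ≡ 0 − 2 = -2 (mod 3).
    Reduce coefficients mod 3: 2·t ≡ 1 (mod 3).
    The inverse of 2 mod 3 is 2 (since 2·2 = 4 = 1·3 + 1), so t ≡ 2·1 = 2 ≡ 2 (mod 3).
    Then x = 2 + 35·2 = 72, valid modulo lcm(35, 3) = 105: x ≡ 72 (mod 105).
Verify: 72 mod 5 = 2 ✓, 72 mod 7 = 2 ✓, 72 mod 3 = 0 ✓.

x ≡ 72 (mod 105).


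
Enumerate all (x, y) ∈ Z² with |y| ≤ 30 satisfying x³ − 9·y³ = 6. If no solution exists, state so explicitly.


The equation is x³ - 9y³ = 6. For fixed y, x³ = 9·y³ + 6, so a solution requires the RHS to be a perfect cube.
Strategy: iterate y from -30 to 30, compute RHS = 9·y³ + 6, and check whether it is a (positive or negative) perfect cube.
Check small values of y:
  y = 0: RHS = 6 is not a perfect cube.
  y = 1: RHS = 15 is not a perfect cube.
  y = -1: RHS = -3 is not a perfect cube.
  y = 2: RHS = 78 is not a perfect cube.
  y = -2: RHS = -66 is not a perfect cube.
  y = 3: RHS = 249 is not a perfect cube.
  y = -3: RHS = -237 is not a perfect cube.
Continuing the search up to |y| = 30 finds no solutions either.
No (x, y) in the scanned range satisfies the equation.

No integer solutions with |y| ≤ 30.


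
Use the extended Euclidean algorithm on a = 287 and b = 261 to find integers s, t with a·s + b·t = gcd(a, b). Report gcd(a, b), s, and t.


Euclidean algorithm on (287, 261) — divide until remainder is 0:
  287 = 1 · 261 + 26
  261 = 10 · 26 + 1
  26 = 26 · 1 + 0
gcd(287, 261) = 1.
Track Bezout coefficients alongside the remainders: start with r₀ = 287 = a·1 + b·0 (s = 1, t = 0) and r₁ = 261 = a·0 + b·1 (s = 0, t = 1); each new remainder r_{k+1} = r_{k-1} − q_k·r_k inherits s_{k+1} = s_{k-1} − q_k·s_k, t_{k+1} = t_{k-1} − q_k·t_k, so r_k = a·s_k + b·t_k at every step:
  q = 1: r = 26, s = 1 − 1·0 = 1, t = 0 − 1·1 = -1  (check: 287·1 + 261·(-1) = 26)
  q = 10: r = 1, s = 0 − 10·1 = -10, t = 1 − 10·(-1) = 11  (check: 287·(-10) + 261·11 = 1)
The row with r = 1 (the gcd) gives the Bezout coefficients s = -10, t = 11.
Result: 287 · (-10) + 261 · (11) = 1.

gcd(287, 261) = 1; s = -10, t = 11 (check: 287·(-10) + 261·11 = 1).


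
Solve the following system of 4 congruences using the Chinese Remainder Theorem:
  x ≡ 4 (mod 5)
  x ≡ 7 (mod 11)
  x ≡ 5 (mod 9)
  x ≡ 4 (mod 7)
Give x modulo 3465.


Product of moduli M = 5 · 11 · 9 · 7 = 3465.
Merge one congruence at a time:
  Start: x ≡ 4 (mod 5).
  Combine with x ≡ 7 (mod 11); new modulus lcm = 55.
    Write x = 4 + 5·t and substitute into x ≡ 7 (mod 11): 5·t ≡ 7 − 4 = 3 (mod 11).
    The inverse of 5 mod 11 is 9 (since 5·9 = 45 = 4·11 + 1), so t ≡ 9·3 = 27 ≡ 5 (mod 11).
    Then x = 4 + 5·5 = 29, valid modulo lcm(5, 11) = 55: x ≡ 29 (mod 55).
  Combine with x ≡ 5 (mod 9); new modulus lcm = 495.
    Write x = 29 + 55·t and substitute into x ≡ 5 (mod 9): 55·t ≡ 5 − 29 = -24 (mod 9).
    Reduce coefficients mod 9: 1·t ≡ 3 (mod 9).
    So t ≡ 3 (mod 9).
    Then x = 29 + 55·3 = 194, valid modulo lcm(55, 9) = 495: x ≡ 194 (mod 495).
  Combine with x ≡ 4 (mod 7); new modulus lcm = 3465.
    Write x = 194 + 495·t and substitute into x ≡ 4 (mod 7): 495·t ≡ 4 − 194 = -190 (mod 7).
    Reduce coefficients mod 7: 5·t ≡ 6 (mod 7).
    The inverse of 5 mod 7 is 3 (since 5·3 = 15 = 2·7 + 1), so t ≡ 3·6 = 18 ≡ 4 (mod 7).
    Then x = 194 + 495·4 = 2174, valid modulo lcm(495, 7) = 3465: x ≡ 2174 (mod 3465).
Verify against each original: 2174 mod 5 = 4, 2174 mod 11 = 7, 2174 mod 9 = 5, 2174 mod 7 = 4.

x ≡ 2174 (mod 3465).


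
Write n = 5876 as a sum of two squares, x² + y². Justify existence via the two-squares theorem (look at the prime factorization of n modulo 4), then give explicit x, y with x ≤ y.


Step 1: Factor n = 5876 = 2^2 · 13 · 113.
Step 2: Check the mod-4 condition on each prime factor: 2 = 2 (special); 13 ≡ 1 (mod 4), exponent 1; 113 ≡ 1 (mod 4), exponent 1.
All primes ≡ 3 (mod 4) appear to even exponent (or don't appear), so by the two-squares theorem n IS expressible as a sum of two squares.
Step 3: Build a representation. Group n = k² · m with k = 2 and m = 13 · 113 = 1469 (a product of primes ≡ 1 (mod 4)); a representation of m scales to one of n via (k·x)² + (k·y)² = k²(x² + y²). Each prime p ≡ 1 (mod 4) is itself a sum of two squares; find a² by testing p − a² for a perfect square:
  13: 13 − 1² = 12, 13 − 2² = 9 = 3² ⇒ 13 = 2² + 3².
  113: 113 − 1² = 112, 113 − 2² = 109, 113 − 3² = 104, 113 − 4² = 97, 113 − 5² = 88, 113 − 6² = 77, 113 − 7² = 64 = 8² ⇒ 113 = 7² + 8².
  Combine using the Brahmagupta–Fibonacci identity (a² + b²)(c² + d²) = (ac − bd)² + (ad + bc)² = (ac + bd)² + (ad − bc)²:
  13 · 113 = 1469: from (2² + 3²)(7² + 8²), take (2·7 − 3·8, 2·8 + 3·7) = (14 − 24, 16 + 21) = (-10, 37); dropping signs (only squares matter) gives (10, 37); check 10² + 37² = 100 + 1369 = 1469 ✓.
  Scale by k = 2: (2·10, 2·37) = (20, 74).
Step 4: Order so x ≤ y and verify: 20² + 74² = 400 + 5476 = 5876 = n. ✓

n = 5876 = 20² + 74² (one valid representation with x ≤ y).


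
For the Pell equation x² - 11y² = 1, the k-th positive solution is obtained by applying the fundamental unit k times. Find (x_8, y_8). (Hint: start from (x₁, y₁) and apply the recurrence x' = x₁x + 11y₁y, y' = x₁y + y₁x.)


Step 1: Find the fundamental solution (x₁, y₁) of x² - 11y² = 1.
  Expand √11 as a continued fraction. a₀ = ⌊√11⌋ = 3; iterate m_{k+1} = d_k·a_k − m_k, d_{k+1} = (11 − m_{k+1}²)/d_k, a_{k+1} = ⌊(a₀ + m_{k+1})/d_{k+1}⌋ (starting m₀ = 0, d₀ = 1), with convergents p_k = a_k·p_{k-1} + p_{k-2}, q_k = a_k·q_{k-1} + q_{k-2} (p₋₁ = 1, q₋₁ = 0):
  k = 0: a₀ = 3; p₀/q₀ = 3/1; p₀² − 11·q₀² = 9 − 11 = -2.
  k = 1: m = 3, d = 2, a = ⌊(3 + 3)/2⌋ = 3; p/q = (3·3 + 1)/(3·1 + 0) = 10/3; p² − 11·q² = 100 − 99 = 1.
  The first convergent with p² − 11·q² = 1 gives the fundamental solution (x₁, y₁) = (10, 3).
Step 2: Apply the recurrence (x_{n+1}, y_{n+1}) = (x₁x_n + 11y₁y_n, x₁y_n + y₁x_n) repeatedly.
  From (x_1, y_1) = (10, 3): x_2 = 10·10 + 11·3·3 = 199; y_2 = 10·3 + 3·10 = 60.
  From (x_2, y_2) = (199, 60): x_3 = 10·199 + 11·3·60 = 3970; y_3 = 10·60 + 3·199 = 1197.
  From (x_3, y_3) = (3970, 1197): x_4 = 10·3970 + 11·3·1197 = 79201; y_4 = 10·1197 + 3·3970 = 23880.
  From (x_4, y_4) = (79201, 23880): x_5 = 10·79201 + 11·3·23880 = 1580050; y_5 = 10·23880 + 3·79201 = 476403.
  From (x_5, y_5) = (1580050, 476403): x_6 = 10·1580050 + 11·3·476403 = 31521799; y_6 = 10·476403 + 3·1580050 = 9504180.
  From (x_6, y_6) = (31521799, 9504180): x_7 = 10·31521799 + 11·3·9504180 = 628855930; y_7 = 10·9504180 + 3·31521799 = 189607197.
  From (x_7, y_7) = (628855930, 189607197): x_8 = 10·628855930 + 11·3·189607197 = 12545596801; y_8 = 10·189607197 + 3·628855930 = 3782639760.
Step 3: Verify x_8² - 11·y_8² = 157391999093261433601 - 157391999093261433600 = 1 (should be 1). ✓

(x_1, y_1) = (10, 3); (x_8, y_8) = (12545596801, 3782639760).


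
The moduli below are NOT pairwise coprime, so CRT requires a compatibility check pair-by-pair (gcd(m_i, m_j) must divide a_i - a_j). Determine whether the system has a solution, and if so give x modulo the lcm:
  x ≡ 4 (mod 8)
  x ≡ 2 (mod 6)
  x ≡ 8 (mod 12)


Moduli 8, 6, 12 are not pairwise coprime, so CRT works modulo lcm(m_i) when all pairwise compatibility conditions hold.
Pairwise compatibility: gcd(m_i, m_j) must divide a_i - a_j for every pair.
Merge one congruence at a time:
  Start: x ≡ 4 (mod 8).
  Combine with x ≡ 2 (mod 6): gcd(8, 6) = 2; 2 - 4 = -2, which IS divisible by 2, so compatible.
    Write x = 4 + 8·t and substitute into x ≡ 2 (mod 6): 8·t ≡ 2 − 4 = -2 (mod 6).
    Divide the congruence (and modulus) by g = 2: 4·t ≡ -1 (mod 3).
    Reduce coefficients mod 3: 1·t ≡ 2 (mod 3).
    So t ≡ 2 (mod 3).
    Then x = 4 + 8·2 = 20, valid modulo lcm(8, 6) = 24: x ≡ 20 (mod 24).
  Combine with x ≡ 8 (mod 12): gcd(24, 12) = 12; 8 - 20 = -12, which IS divisible by 12, so compatible.
    Write x = 20 + 24·t and substitute into x ≡ 8 (mod 12): 24·t ≡ 8 − 20 = -12 (mod 12).
    Divide the congruence (and modulus) by g = 12: 2·t ≡ -1 (mod 1).
    Modulo 1 every t works; take t = 0.
    Then x = 20 + 24·0 = 20, valid modulo lcm(24, 12) = 24: x ≡ 20 (mod 24).
Verify: 20 mod 8 = 4, 20 mod 6 = 2, 20 mod 12 = 8.

x ≡ 20 (mod 24).


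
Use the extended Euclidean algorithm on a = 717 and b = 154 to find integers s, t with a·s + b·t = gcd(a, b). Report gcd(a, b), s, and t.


Euclidean algorithm on (717, 154) — divide until remainder is 0:
  717 = 4 · 154 + 101
  154 = 1 · 101 + 53
  101 = 1 · 53 + 48
  53 = 1 · 48 + 5
  48 = 9 · 5 + 3
  5 = 1 · 3 + 2
  3 = 1 · 2 + 1
  2 = 2 · 1 + 0
gcd(717, 154) = 1.
Track Bezout coefficients alongside the remainders: start with r₀ = 717 = a·1 + b·0 (s = 1, t = 0) and r₁ = 154 = a·0 + b·1 (s = 0, t = 1); each new remainder r_{k+1} = r_{k-1} − q_k·r_k inherits s_{k+1} = s_{k-1} − q_k·s_k, t_{k+1} = t_{k-1} − q_k·t_k, so r_k = a·s_k + b·t_k at every step:
  q = 4: r = 101, s = 1 − 4·0 = 1, t = 0 − 4·1 = -4  (check: 717·1 + 154·(-4) = 101)
  q = 1: r = 53, s = 0 − 1·1 = -1, t = 1 − 1·(-4) = 5  (check: 717·(-1) + 154·5 = 53)
  q = 1: r = 48, s = 1 − 1·(-1) = 2, t = -4 − 1·5 = -9  (check: 717·2 + 154·(-9) = 48)
  q = 1: r = 5, s = -1 − 1·2 = -3, t = 5 − 1·(-9) = 14  (check: 717·(-3) + 154·14 = 5)
  q = 9: r = 3, s = 2 − 9·(-3) = 29, t = -9 − 9·14 = -135  (check: 717·29 + 154·(-135) = 3)
  q = 1: r = 2, s = -3 − 1·29 = -32, t = 14 − 1·(-135) = 149  (check: 717·(-32) + 154·149 = 2)
  q = 1: r = 1, s = 29 − 1·(-32) = 61, t = -135 − 1·149 = -284  (check: 717·61 + 154·(-284) = 1)
The row with r = 1 (the gcd) gives the Bezout coefficients s = 61, t = -284.
Result: 717 · (61) + 154 · (-284) = 1.

gcd(717, 154) = 1; s = 61, t = -284 (check: 717·61 + 154·(-284) = 1).


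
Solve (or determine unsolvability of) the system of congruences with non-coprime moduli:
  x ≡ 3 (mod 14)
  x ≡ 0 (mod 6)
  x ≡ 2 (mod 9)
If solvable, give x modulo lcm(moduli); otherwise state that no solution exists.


Moduli 14, 6, 9 are not pairwise coprime, so CRT works modulo lcm(m_i) when all pairwise compatibility conditions hold.
Pairwise compatibility: gcd(m_i, m_j) must divide a_i - a_j for every pair.
Merge one congruence at a time:
  Start: x ≡ 3 (mod 14).
  Combine with x ≡ 0 (mod 6): gcd(14, 6) = 2, and 0 - 3 = -3 is NOT divisible by 2.
    ⇒ system is inconsistent (no integer solution).

No solution (the system is inconsistent).


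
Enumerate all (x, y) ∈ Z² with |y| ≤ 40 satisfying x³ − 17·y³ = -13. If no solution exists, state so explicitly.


The equation is x³ - 17y³ = -13. For fixed y, x³ = 17·y³ − 13, so a solution requires the RHS to be a perfect cube.
Strategy: iterate y from -40 to 40, compute RHS = 17·y³ − 13, and check whether it is a (positive or negative) perfect cube.
Check small values of y:
  y = 0: RHS = -13 is not a perfect cube.
  y = 1: RHS = 4 is not a perfect cube.
  y = -1: RHS = -30 is not a perfect cube.
  y = 2: RHS = 123 is not a perfect cube.
  y = -2: RHS = -149 is not a perfect cube.
  y = 3: RHS = 446 is not a perfect cube.
  y = -3: RHS = -472 is not a perfect cube.
Continuing the search up to |y| = 40 finds no solutions either.
No (x, y) in the scanned range satisfies the equation.

No integer solutions with |y| ≤ 40.


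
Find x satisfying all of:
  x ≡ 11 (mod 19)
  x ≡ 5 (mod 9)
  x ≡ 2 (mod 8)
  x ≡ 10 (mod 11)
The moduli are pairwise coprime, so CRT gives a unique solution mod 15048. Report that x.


Product of moduli M = 19 · 9 · 8 · 11 = 15048.
Merge one congruence at a time:
  Start: x ≡ 11 (mod 19).
  Combine with x ≡ 5 (mod 9); new modulus lcm = 171.
    Write x = 11 + 19·t and substitute into x ≡ 5 (mod 9): 19·t ≡ 5 − 11 = -6 (mod 9).
    Reduce coefficients mod 9: 1·t ≡ 3 (mod 9).
    So t ≡ 3 (mod 9).
    Then x = 11 + 19·3 = 68, valid modulo lcm(19, 9) = 171: x ≡ 68 (mod 171).
  Combine with x ≡ 2 (mod 8); new modulus lcm = 1368.
    Write x = 68 + 171·t and substitute into x ≡ 2 (mod 8): 171·t ≡ 2 − 68 = -66 (mod 8).
    Reduce coefficients mod 8: 3·t ≡ 6 (mod 8).
    The inverse of 3 mod 8 is 3 (since 3·3 = 9 = 1·8 + 1), so t ≡ 3·6 = 18 ≡ 2 (mod 8).
    Then x = 68 + 171·2 = 410, valid modulo lcm(171, 8) = 1368: x ≡ 410 (mod 1368).
  Combine with x ≡ 10 (mod 11); new modulus lcm = 15048.
    Write x = 410 + 1368·t and substitute into x ≡ 10 (mod 11): 1368·t ≡ 10 − 410 = -400 (mod 11).
    Reduce coefficients mod 11: 4·t ≡ 7 (mod 11).
    The inverse of 4 mod 11 is 3 (since 4·3 = 12 = 1·11 + 1), so t ≡ 3·7 = 21 ≡ 10 (mod 11).
    Then x = 410 + 1368·10 = 14090, valid modulo lcm(1368, 11) = 15048: x ≡ 14090 (mod 15048).
Verify against each original: 14090 mod 19 = 11, 14090 mod 9 = 5, 14090 mod 8 = 2, 14090 mod 11 = 10.

x ≡ 14090 (mod 15048).


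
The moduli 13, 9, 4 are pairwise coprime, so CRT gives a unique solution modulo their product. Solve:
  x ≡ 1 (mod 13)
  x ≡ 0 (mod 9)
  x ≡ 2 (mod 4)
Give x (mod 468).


Moduli 13, 9, 4 are pairwise coprime; by CRT there is a unique solution modulo M = 13 · 9 · 4 = 468.
Solve pairwise, accumulating the modulus:
  Start with x ≡ 1 (mod 13).
  Combine with x ≡ 0 (mod 9): since gcd(13, 9) = 1, we get a unique residue mod 117.
    Write x = 1 + 13·t and substitute into x ≡ 0 (mod 9): 13·t ≡ 0 − 1 = -1 (mod 9).
    Reduce coefficients mod 9: 4·t ≡ 8 (mod 9).
    The inverse of 4 mod 9 is 7 (since 4·7 = 28 = 3·9 + 1), so t ≡ 7·8 = 56 ≡ 2 (mod 9).
    Then x = 1 + 13·2 = 27, valid modulo lcm(13, 9) = 117: x ≡ 27 (mod 117).
  Combine with x ≡ 2 (mod 4): since gcd(117, 4) = 1, we get a unique residue mod 468.
    Write x = 27 + 117·t and substitute into x ≡ 2 (mod 4): 117·t ≡ 2 − 27 = -25 (mod 4).
    Reduce coefficients mod 4: 1·t ≡ 3 (mod 4).
    So t ≡ 3 (mod 4).
    Then x = 27 + 117·3 = 378, valid modulo lcm(117, 4) = 468: x ≡ 378 (mod 468).
Verify: 378 mod 13 = 1 ✓, 378 mod 9 = 0 ✓, 378 mod 4 = 2 ✓.

x ≡ 378 (mod 468).


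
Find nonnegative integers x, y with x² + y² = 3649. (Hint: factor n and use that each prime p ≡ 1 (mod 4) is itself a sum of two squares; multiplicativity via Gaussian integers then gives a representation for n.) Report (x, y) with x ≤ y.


Step 1: Factor n = 3649 = 41 · 89.
Step 2: Check the mod-4 condition on each prime factor: 41 ≡ 1 (mod 4), exponent 1; 89 ≡ 1 (mod 4), exponent 1.
All primes ≡ 3 (mod 4) appear to even exponent (or don't appear), so by the two-squares theorem n IS expressible as a sum of two squares.
Step 3: Build a representation. Here n = 41 · 89 is a product of primes ≡ 1 (mod 4). Each prime p ≡ 1 (mod 4) is itself a sum of two squares; find a² by testing p − a² for a perfect square:
  41: 41 − 1² = 40, 41 − 2² = 37, 41 − 3² = 32, 41 − 4² = 25 = 5² ⇒ 41 = 4² + 5².
  89: 89 − 1² = 88, 89 − 2² = 85, 89 − 3² = 80, 89 − 4² = 73, 89 − 5² = 64 = 8² ⇒ 89 = 5² + 8².
  Combine using the Brahmagupta–Fibonacci identity (a² + b²)(c² + d²) = (ac − bd)² + (ad + bc)² = (ac + bd)² + (ad − bc)²:
  41 · 89 = 3649: from (4² + 5²)(5² + 8²), take (4·5 − 5·8, 4·8 + 5·5) = (20 − 40, 32 + 25) = (-20, 57); dropping signs (only squares matter) gives (20, 57); check 20² + 57² = 400 + 3249 = 3649 ✓.
Step 4: Order so x ≤ y and verify: 20² + 57² = 400 + 3249 = 3649 = n. ✓

n = 3649 = 20² + 57² (one valid representation with x ≤ y).


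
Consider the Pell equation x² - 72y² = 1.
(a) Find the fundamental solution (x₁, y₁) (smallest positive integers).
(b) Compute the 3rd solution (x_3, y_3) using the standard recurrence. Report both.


Step 1: Find the fundamental solution (x₁, y₁) of x² - 72y² = 1.
  Expand √72 as a continued fraction. a₀ = ⌊√72⌋ = 8; iterate m_{k+1} = d_k·a_k − m_k, d_{k+1} = (72 − m_{k+1}²)/d_k, a_{k+1} = ⌊(a₀ + m_{k+1})/d_{k+1}⌋ (starting m₀ = 0, d₀ = 1), with convergents p_k = a_k·p_{k-1} + p_{k-2}, q_k = a_k·q_{k-1} + q_{k-2} (p₋₁ = 1, q₋₁ = 0):
  k = 0: a₀ = 8; p₀/q₀ = 8/1; p₀² − 72·q₀² = 64 − 72 = -8.
  k = 1: m = 8, d = 8, a = ⌊(8 + 8)/8⌋ = 2; p/q = (2·8 + 1)/(2·1 + 0) = 17/2; p² − 72·q² = 289 − 288 = 1.
  The first convergent with p² − 72·q² = 1 gives the fundamental solution (x₁, y₁) = (17, 2).
Step 2: Apply the recurrence (x_{n+1}, y_{n+1}) = (x₁x_n + 72y₁y_n, x₁y_n + y₁x_n) repeatedly.
  From (x_1, y_1) = (17, 2): x_2 = 17·17 + 72·2·2 = 577; y_2 = 17·2 + 2·17 = 68.
  From (x_2, y_2) = (577, 68): x_3 = 17·577 + 72·2·68 = 19601; y_3 = 17·68 + 2·577 = 2310.
Step 3: Verify x_3² - 72·y_3² = 384199201 - 384199200 = 1 (should be 1). ✓

(x_1, y_1) = (17, 2); (x_3, y_3) = (19601, 2310).


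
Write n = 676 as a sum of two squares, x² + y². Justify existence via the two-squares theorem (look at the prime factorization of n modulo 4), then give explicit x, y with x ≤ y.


Step 1: Factor n = 676 = 2^2 · 13^2.
Step 2: Check the mod-4 condition on each prime factor: 2 = 2 (special); 13 ≡ 1 (mod 4), exponent 2.
All primes ≡ 3 (mod 4) appear to even exponent (or don't appear), so by the two-squares theorem n IS expressible as a sum of two squares.
Step 3: Build a representation. Group n = k² · m with k = 2 and m = 13 · 13 = 169 (a product of primes ≡ 1 (mod 4)); a representation of m scales to one of n via (k·x)² + (k·y)² = k²(x² + y²). Each prime p ≡ 1 (mod 4) is itself a sum of two squares; find a² by testing p − a² for a perfect square:
  13: 13 − 1² = 12, 13 − 2² = 9 = 3² ⇒ 13 = 2² + 3².
  Combine using the Brahmagupta–Fibonacci identity (a² + b²)(c² + d²) = (ac − bd)² + (ad + bc)² = (ac + bd)² + (ad − bc)²:
  13 · 13 = 169: from (2² + 3²)(2² + 3²), take (2·2 − 3·3, 2·3 + 3·2) = (4 − 9, 6 + 6) = (-5, 12); dropping signs (only squares matter) gives (5, 12); check 5² + 12² = 25 + 144 = 169 ✓.
  Scale by k = 2: (2·5, 2·12) = (10, 24).
Step 4: Order so x ≤ y and verify: 10² + 24² = 100 + 576 = 676 = n. ✓

n = 676 = 10² + 24² (one valid representation with x ≤ y).


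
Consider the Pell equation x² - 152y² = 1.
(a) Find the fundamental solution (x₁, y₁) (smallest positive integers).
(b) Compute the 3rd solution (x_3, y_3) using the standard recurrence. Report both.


Step 1: Find the fundamental solution (x₁, y₁) of x² - 152y² = 1.
  Expand √152 as a continued fraction. a₀ = ⌊√152⌋ = 12; iterate m_{k+1} = d_k·a_k − m_k, d_{k+1} = (152 − m_{k+1}²)/d_k, a_{k+1} = ⌊(a₀ + m_{k+1})/d_{k+1}⌋ (starting m₀ = 0, d₀ = 1), with convergents p_k = a_k·p_{k-1} + p_{k-2}, q_k = a_k·q_{k-1} + q_{k-2} (p₋₁ = 1, q₋₁ = 0):
  k = 0: a₀ = 12; p₀/q₀ = 12/1; p₀² − 152·q₀² = 144 − 152 = -8.
  k = 1: m = 12, d = 8, a = ⌊(12 + 12)/8⌋ = 3; p/q = (3·12 + 1)/(3·1 + 0) = 37/3; p² − 152·q² = 1369 − 1368 = 1.
  The first convergent with p² − 152·q² = 1 gives the fundamental solution (x₁, y₁) = (37, 3).
Step 2: Apply the recurrence (x_{n+1}, y_{n+1}) = (x₁x_n + 152y₁y_n, x₁y_n + y₁x_n) repeatedly.
  From (x_1, y_1) = (37, 3): x_2 = 37·37 + 152·3·3 = 2737; y_2 = 37·3 + 3·37 = 222.
  From (x_2, y_2) = (2737, 222): x_3 = 37·2737 + 152·3·222 = 202501; y_3 = 37·222 + 3·2737 = 16425.
Step 3: Verify x_3² - 152·y_3² = 41006655001 - 41006655000 = 1 (should be 1). ✓

(x_1, y_1) = (37, 3); (x_3, y_3) = (202501, 16425).


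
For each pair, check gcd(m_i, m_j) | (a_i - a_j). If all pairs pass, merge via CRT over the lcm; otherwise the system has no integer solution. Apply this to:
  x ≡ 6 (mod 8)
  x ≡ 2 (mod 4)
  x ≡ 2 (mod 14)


Moduli 8, 4, 14 are not pairwise coprime, so CRT works modulo lcm(m_i) when all pairwise compatibility conditions hold.
Pairwise compatibility: gcd(m_i, m_j) must divide a_i - a_j for every pair.
Merge one congruence at a time:
  Start: x ≡ 6 (mod 8).
  Combine with x ≡ 2 (mod 4): gcd(8, 4) = 4; 2 - 6 = -4, which IS divisible by 4, so compatible.
    Write x = 6 + 8·t and substitute into x ≡ 2 (mod 4): 8·t ≡ 2 − 6 = -4 (mod 4).
    Divide the congruence (and modulus) by g = 4: 2·t ≡ -1 (mod 1).
    Modulo 1 every t works; take t = 0.
    Then x = 6 + 8·0 = 6, valid modulo lcm(8, 4) = 8: x ≡ 6 (mod 8).
  Combine with x ≡ 2 (mod 14): gcd(8, 14) = 2; 2 - 6 = -4, which IS divisible by 2, so compatible.
    Write x = 6 + 8·t and substitute into x ≡ 2 (mod 14): 8·t ≡ 2 − 6 = -4 (mod 14).
    Divide the congruence (and modulus) by g = 2: 4·t ≡ -2 (mod 7).
    Reduce coefficients mod 7: 4·t ≡ 5 (mod 7).
    The inverse of 4 mod 7 is 2 (since 4·2 = 8 = 1·7 + 1), so t ≡ 2·5 = 10 ≡ 3 (mod 7).
    Then x = 6 + 8·3 = 30, valid modulo lcm(8, 14) = 56: x ≡ 30 (mod 56).
Verify: 30 mod 8 = 6, 30 mod 4 = 2, 30 mod 14 = 2.

x ≡ 30 (mod 56).


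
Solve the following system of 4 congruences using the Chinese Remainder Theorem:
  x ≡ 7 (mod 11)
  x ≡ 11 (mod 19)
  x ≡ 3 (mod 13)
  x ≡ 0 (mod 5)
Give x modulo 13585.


Product of moduli M = 11 · 19 · 13 · 5 = 13585.
Merge one congruence at a time:
  Start: x ≡ 7 (mod 11).
  Combine with x ≡ 11 (mod 19); new modulus lcm = 209.
    Write x = 7 + 11·t and substitute into x ≡ 11 (mod 19): 11·t ≡ 11 − 7 = 4 (mod 19).
    The inverse of 11 mod 19 is 7 (since 11·7 = 77 = 4·19 + 1), so t ≡ 7·4 = 28 ≡ 9 (mod 19).
    Then x = 7 + 11·9 = 106, valid modulo lcm(11, 19) = 209: x ≡ 106 (mod 209).
  Combine with x ≡ 3 (mod 13); new modulus lcm = 2717.
    Write x = 106 + 209·t and substitute into x ≡ 3 (mod 13): 209·t ≡ 3 − 106 = -103 (mod 13).
    Reduce coefficients mod 13: 1·t ≡ 1 (mod 13).
    So t ≡ 1 (mod 13).
    Then x = 106 + 209·1 = 315, valid modulo lcm(209, 13) = 2717: x ≡ 315 (mod 2717).
  Combine with x ≡ 0 (mod 5); new modulus lcm = 13585.
    Write x = 315 + 2717·t and substitute into x ≡ 0 (mod 5): 2717·t ≡ 0 − 315 = -315 (mod 5).
    Reduce coefficients mod 5: 2·t ≡ 0 (mod 5).
    The inverse of 2 mod 5 is 3 (since 2·3 = 6 = 1·5 + 1), so t ≡ 3·0 = 0 ≡ 0 (mod 5).
    Then x = 315 + 2717·0 = 315, valid modulo lcm(2717, 5) = 13585: x ≡ 315 (mod 13585).
Verify against each original: 315 mod 11 = 7, 315 mod 19 = 11, 315 mod 13 = 3, 315 mod 5 = 0.

x ≡ 315 (mod 13585).


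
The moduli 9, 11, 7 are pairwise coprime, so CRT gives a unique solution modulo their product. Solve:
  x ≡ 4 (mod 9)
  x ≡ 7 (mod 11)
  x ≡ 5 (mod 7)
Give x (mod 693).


Moduli 9, 11, 7 are pairwise coprime; by CRT there is a unique solution modulo M = 9 · 11 · 7 = 693.
Solve pairwise, accumulating the modulus:
  Start with x ≡ 4 (mod 9).
  Combine with x ≡ 7 (mod 11): since gcd(9, 11) = 1, we get a unique residue mod 99.
    Write x = 4 + 9·t and substitute into x ≡ 7 (mod 11): 9·t ≡ 7 − 4 = 3 (mod 11).
    The inverse of 9 mod 11 is 5 (since 9·5 = 45 = 4·11 + 1), so t ≡ 5·3 = 15 ≡ 4 (mod 11).
    Then x = 4 + 9·4 = 40, valid modulo lcm(9, 11) = 99: x ≡ 40 (mod 99).
  Combine with x ≡ 5 (mod 7): since gcd(99, 7) = 1, we get a unique residue mod 693.
    Write x = 40 + 99·t and substitute into x ≡ 5 (mod 7): 99·t ≡ 5 − 40 = -35 (mod 7).
    Reduce coefficients mod 7: 1·t ≡ 0 (mod 7).
    So t ≡ 0 (mod 7).
    Then x = 40 + 99·0 = 40, valid modulo lcm(99, 7) = 693: x ≡ 40 (mod 693).
Verify: 40 mod 9 = 4 ✓, 40 mod 11 = 7 ✓, 40 mod 7 = 5 ✓.

x ≡ 40 (mod 693).


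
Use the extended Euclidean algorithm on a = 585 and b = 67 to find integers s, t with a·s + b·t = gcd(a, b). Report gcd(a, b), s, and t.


Euclidean algorithm on (585, 67) — divide until remainder is 0:
  585 = 8 · 67 + 49
  67 = 1 · 49 + 18
  49 = 2 · 18 + 13
  18 = 1 · 13 + 5
  13 = 2 · 5 + 3
  5 = 1 · 3 + 2
  3 = 1 · 2 + 1
  2 = 2 · 1 + 0
gcd(585, 67) = 1.
Track Bezout coefficients alongside the remainders: start with r₀ = 585 = a·1 + b·0 (s = 1, t = 0) and r₁ = 67 = a·0 + b·1 (s = 0, t = 1); each new remainder r_{k+1} = r_{k-1} − q_k·r_k inherits s_{k+1} = s_{k-1} − q_k·s_k, t_{k+1} = t_{k-1} − q_k·t_k, so r_k = a·s_k + b·t_k at every step:
  q = 8: r = 49, s = 1 − 8·0 = 1, t = 0 − 8·1 = -8  (check: 585·1 + 67·(-8) = 49)
  q = 1: r = 18, s = 0 − 1·1 = -1, t = 1 − 1·(-8) = 9  (check: 585·(-1) + 67·9 = 18)
  q = 2: r = 13, s = 1 − 2·(-1) = 3, t = -8 − 2·9 = -26  (check: 585·3 + 67·(-26) = 13)
  q = 1: r = 5, s = -1 − 1·3 = -4, t = 9 − 1·(-26) = 35  (check: 585·(-4) + 67·35 = 5)
  q = 2: r = 3, s = 3 − 2·(-4) = 11, t = -26 − 2·35 = -96  (check: 585·11 + 67·(-96) = 3)
  q = 1: r = 2, s = -4 − 1·11 = -15, t = 35 − 1·(-96) = 131  (check: 585·(-15) + 67·131 = 2)
  q = 1: r = 1, s = 11 − 1·(-15) = 26, t = -96 − 1·131 = -227  (check: 585·26 + 67·(-227) = 1)
The row with r = 1 (the gcd) gives the Bezout coefficients s = 26, t = -227.
Result: 585 · (26) + 67 · (-227) = 1.

gcd(585, 67) = 1; s = 26, t = -227 (check: 585·26 + 67·(-227) = 1).


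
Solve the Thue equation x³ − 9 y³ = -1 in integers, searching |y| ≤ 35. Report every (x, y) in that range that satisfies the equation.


The equation is x³ - 9y³ = -1. For fixed y, x³ = 9·y³ − 1, so a solution requires the RHS to be a perfect cube.
Strategy: iterate y from -35 to 35, compute RHS = 9·y³ − 1, and check whether it is a (positive or negative) perfect cube.
Check small values of y:
  y = 0: RHS = -1 = (-1)³ ⇒ x = -1 works.
  y = 1: RHS = 8 = (2)³ ⇒ x = 2 works.
  y = -1: RHS = -10 is not a perfect cube.
  y = 2: RHS = 71 is not a perfect cube.
  y = -2: RHS = -73 is not a perfect cube.
  y = 3: RHS = 242 is not a perfect cube.
  y = -3: RHS = -244 is not a perfect cube.
Continuing the search up to |y| = 35 finds no further solutions beyond those listed.
Collected solutions: (-1, 0), (2, 1).

Solutions (with |y| ≤ 35): (-1, 0), (2, 1).


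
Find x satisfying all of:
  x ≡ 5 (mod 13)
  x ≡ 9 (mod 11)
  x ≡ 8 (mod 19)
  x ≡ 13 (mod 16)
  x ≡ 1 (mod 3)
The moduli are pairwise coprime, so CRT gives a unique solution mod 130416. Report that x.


Product of moduli M = 13 · 11 · 19 · 16 · 3 = 130416.
Merge one congruence at a time:
  Start: x ≡ 5 (mod 13).
  Combine with x ≡ 9 (mod 11); new modulus lcm = 143.
    Write x = 5 + 13·t and substitute into x ≡ 9 (mod 11): 13·t ≡ 9 − 5 = 4 (mod 11).
    Reduce coefficients mod 11: 2·t ≡ 4 (mod 11).
    The inverse of 2 mod 11 is 6 (since 2·6 = 12 = 1·11 + 1), so t ≡ 6·4 = 24 ≡ 2 (mod 11).
    Then x = 5 + 13·2 = 31, valid modulo lcm(13, 11) = 143: x ≡ 31 (mod 143).
  Combine with x ≡ 8 (mod 19); new modulus lcm = 2717.
    Write x = 31 + 143·t and substitute into x ≡ 8 (mod 19): 143·t ≡ 8 − 31 = -23 (mod 19).
    Reduce coefficients mod 19: 10·t ≡ 15 (mod 19).
    The inverse of 10 mod 19 is 2 (since 10·2 = 20 = 1·19 + 1), so t ≡ 2·15 = 30 ≡ 11 (mod 19).
    Then x = 31 + 143·11 = 1604, valid modulo lcm(143, 19) = 2717: x ≡ 1604 (mod 2717).
  Combine with x ≡ 13 (mod 16); new modulus lcm = 43472.
    Write x = 1604 + 2717·t and substitute into x ≡ 13 (mod 16): 2717·t ≡ 13 − 1604 = -1591 (mod 16).
    Reduce coefficients mod 16: 13·t ≡ 9 (mod 16).
    The inverse of 13 mod 16 is 5 (since 13·5 = 65 = 4·16 + 1), so t ≡ 5·9 = 45 ≡ 13 (mod 16).
    Then x = 1604 + 2717·13 = 36925, valid modulo lcm(2717, 16) = 43472: x ≡ 36925 (mod 43472).
  Combine with x ≡ 1 (mod 3); new modulus lcm = 130416.
    Write x = 36925 + 43472·t and substitute into x ≡ 1 (mod 3): 43472·t ≡ 1 − 36925 = -36924 (mod 3).
    Reduce coefficients mod 3: 2·t ≡ 0 (mod 3).
    The inverse of 2 mod 3 is 2 (since 2·2 = 4 = 1·3 + 1), so t ≡ 2·0 = 0 ≡ 0 (mod 3).
    Then x = 36925 + 43472·0 = 36925, valid modulo lcm(43472, 3) = 130416: x ≡ 36925 (mod 130416).
Verify against each original: 36925 mod 13 = 5, 36925 mod 11 = 9, 36925 mod 19 = 8, 36925 mod 16 = 13, 36925 mod 3 = 1.

x ≡ 36925 (mod 130416).


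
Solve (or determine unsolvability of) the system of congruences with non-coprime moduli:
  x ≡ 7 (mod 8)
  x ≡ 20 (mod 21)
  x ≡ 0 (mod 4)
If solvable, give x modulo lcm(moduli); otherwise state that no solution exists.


Moduli 8, 21, 4 are not pairwise coprime, so CRT works modulo lcm(m_i) when all pairwise compatibility conditions hold.
Pairwise compatibility: gcd(m_i, m_j) must divide a_i - a_j for every pair.
Merge one congruence at a time:
  Start: x ≡ 7 (mod 8).
  Combine with x ≡ 20 (mod 21): gcd(8, 21) = 1; 20 - 7 = 13, which IS divisible by 1, so compatible.
    Write x = 7 + 8·t and substitute into x ≡ 20 (mod 21): 8·t ≡ 20 − 7 = 13 (mod 21).
    The inverse of 8 mod 21 is 8 (since 8·8 = 64 = 3·21 + 1), so t ≡ 8·13 = 104 ≡ 20 (mod 21).
    Then x = 7 + 8·20 = 167, valid modulo lcm(8, 21) = 168: x ≡ 167 (mod 168).
  Combine with x ≡ 0 (mod 4): gcd(168, 4) = 4, and 0 - 167 = -167 is NOT divisible by 4.
    ⇒ system is inconsistent (no integer solution).

No solution (the system is inconsistent).


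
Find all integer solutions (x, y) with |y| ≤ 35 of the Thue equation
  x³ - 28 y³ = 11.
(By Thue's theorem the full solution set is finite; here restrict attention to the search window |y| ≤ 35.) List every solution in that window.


The equation is x³ - 28y³ = 11. For fixed y, x³ = 28·y³ + 11, so a solution requires the RHS to be a perfect cube.
Strategy: iterate y from -35 to 35, compute RHS = 28·y³ + 11, and check whether it is a (positive or negative) perfect cube.
Check small values of y:
  y = 0: RHS = 11 is not a perfect cube.
  y = 1: RHS = 39 is not a perfect cube.
  y = -1: RHS = -17 is not a perfect cube.
  y = 2: RHS = 235 is not a perfect cube.
  y = -2: RHS = -213 is not a perfect cube.
  y = 3: RHS = 767 is not a perfect cube.
  y = -3: RHS = -745 is not a perfect cube.
Continuing the search up to |y| = 35 finds no solutions either.
No (x, y) in the scanned range satisfies the equation.

No integer solutions with |y| ≤ 35.


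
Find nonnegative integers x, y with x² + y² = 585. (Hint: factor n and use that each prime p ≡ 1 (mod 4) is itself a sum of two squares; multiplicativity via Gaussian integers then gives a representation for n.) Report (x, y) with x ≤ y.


Step 1: Factor n = 585 = 3^2 · 5 · 13.
Step 2: Check the mod-4 condition on each prime factor: 3 ≡ 3 (mod 4), exponent 2 (must be even); 5 ≡ 1 (mod 4), exponent 1; 13 ≡ 1 (mod 4), exponent 1.
All primes ≡ 3 (mod 4) appear to even exponent (or don't appear), so by the two-squares theorem n IS expressible as a sum of two squares.
Step 3: Build a representation. Group n = k² · m with k = 3 and m = 5 · 13 = 65 (a product of primes ≡ 1 (mod 4)); a representation of m scales to one of n via (k·x)² + (k·y)² = k²(x² + y²). Each prime p ≡ 1 (mod 4) is itself a sum of two squares; find a² by testing p − a² for a perfect square:
  5: 5 − 1² = 4 = 2² ⇒ 5 = 1² + 2².
  13: 13 − 1² = 12, 13 − 2² = 9 = 3² ⇒ 13 = 2² + 3².
  Combine using the Brahmagupta–Fibonacci identity (a² + b²)(c² + d²) = (ac − bd)² + (ad + bc)² = (ac + bd)² + (ad − bc)²:
  5 · 13 = 65: from (1² + 2²)(2² + 3²), take (1·2 − 2·3, 1·3 + 2·2) = (2 − 6, 3 + 4) = (-4, 7); dropping signs (only squares matter) gives (4, 7); check 4² + 7² = 16 + 49 = 65 ✓.
  Scale by k = 3: (3·4, 3·7) = (12, 21).
Step 4: Order so x ≤ y and verify: 12² + 21² = 144 + 441 = 585 = n. ✓

n = 585 = 12² + 21² (one valid representation with x ≤ y).


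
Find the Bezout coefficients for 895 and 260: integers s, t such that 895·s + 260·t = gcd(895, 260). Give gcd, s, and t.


Euclidean algorithm on (895, 260) — divide until remainder is 0:
  895 = 3 · 260 + 115
  260 = 2 · 115 + 30
  115 = 3 · 30 + 25
  30 = 1 · 25 + 5
  25 = 5 · 5 + 0
gcd(895, 260) = 5.
Track Bezout coefficients alongside the remainders: start with r₀ = 895 = a·1 + b·0 (s = 1, t = 0) and r₁ = 260 = a·0 + b·1 (s = 0, t = 1); each new remainder r_{k+1} = r_{k-1} − q_k·r_k inherits s_{k+1} = s_{k-1} − q_k·s_k, t_{k+1} = t_{k-1} − q_k·t_k, so r_k = a·s_k + b·t_k at every step:
  q = 3: r = 115, s = 1 − 3·0 = 1, t = 0 − 3·1 = -3  (check: 895·1 + 260·(-3) = 115)
  q = 2: r = 30, s = 0 − 2·1 = -2, t = 1 − 2·(-3) = 7  (check: 895·(-2) + 260·7 = 30)
  q = 3: r = 25, s = 1 − 3·(-2) = 7, t = -3 − 3·7 = -24  (check: 895·7 + 260·(-24) = 25)
  q = 1: r = 5, s = -2 − 1·7 = -9, t = 7 − 1·(-24) = 31  (check: 895·(-9) + 260·31 = 5)
The row with r = 5 (the gcd) gives the Bezout coefficients s = -9, t = 31.
Result: 895 · (-9) + 260 · (31) = 5.

gcd(895, 260) = 5; s = -9, t = 31 (check: 895·(-9) + 260·31 = 5).


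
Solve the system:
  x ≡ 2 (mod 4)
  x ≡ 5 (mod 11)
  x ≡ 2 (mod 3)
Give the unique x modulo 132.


Moduli 4, 11, 3 are pairwise coprime; by CRT there is a unique solution modulo M = 4 · 11 · 3 = 132.
Solve pairwise, accumulating the modulus:
  Start with x ≡ 2 (mod 4).
  Combine with x ≡ 5 (mod 11): since gcd(4, 11) = 1, we get a unique residue mod 44.
    Write x = 2 + 4·t and substitute into x ≡ 5 (mod 11): 4·t ≡ 5 − 2 = 3 (mod 11).
    The inverse of 4 mod 11 is 3 (since 4·3 = 12 = 1·11 + 1), so t ≡ 3·3 = 9 ≡ 9 (mod 11).
    Then x = 2 + 4·9 = 38, valid modulo lcm(4, 11) = 44: x ≡ 38 (mod 44).
  Combine with x ≡ 2 (mod 3): since gcd(44, 3) = 1, we get a unique residue mod 132.
    Write x = 38 + 44·t and substitute into x ≡ 2 (mod 3): 44·t ≡ 2 − 38 = -36 (mod 3).
    Reduce coefficients mod 3: 2·t ≡ 0 (mod 3).
    The inverse of 2 mod 3 is 2 (since 2·2 = 4 = 1·3 + 1), so t ≡ 2·0 = 0 ≡ 0 (mod 3).
    Then x = 38 + 44·0 = 38, valid modulo lcm(44, 3) = 132: x ≡ 38 (mod 132).
Verify: 38 mod 4 = 2 ✓, 38 mod 11 = 5 ✓, 38 mod 3 = 2 ✓.

x ≡ 38 (mod 132).


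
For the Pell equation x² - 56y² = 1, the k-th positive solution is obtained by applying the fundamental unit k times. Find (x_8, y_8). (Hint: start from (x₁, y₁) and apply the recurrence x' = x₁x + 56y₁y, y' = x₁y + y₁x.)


Step 1: Find the fundamental solution (x₁, y₁) of x² - 56y² = 1.
  Expand √56 as a continued fraction. a₀ = ⌊√56⌋ = 7; iterate m_{k+1} = d_k·a_k − m_k, d_{k+1} = (56 − m_{k+1}²)/d_k, a_{k+1} = ⌊(a₀ + m_{k+1})/d_{k+1}⌋ (starting m₀ = 0, d₀ = 1), with convergents p_k = a_k·p_{k-1} + p_{k-2}, q_k = a_k·q_{k-1} + q_{k-2} (p₋₁ = 1, q₋₁ = 0):
  k = 0: a₀ = 7; p₀/q₀ = 7/1; p₀² − 56·q₀² = 49 − 56 = -7.
  k = 1: m = 7, d = 7, a = ⌊(7 + 7)/7⌋ = 2; p/q = (2·7 + 1)/(2·1 + 0) = 15/2; p² − 56·q² = 225 − 224 = 1.
  The first convergent with p² − 56·q² = 1 gives the fundamental solution (x₁, y₁) = (15, 2).
Step 2: Apply the recurrence (x_{n+1}, y_{n+1}) = (x₁x_n + 56y₁y_n, x₁y_n + y₁x_n) repeatedly.
  From (x_1, y_1) = (15, 2): x_2 = 15·15 + 56·2·2 = 449; y_2 = 15·2 + 2·15 = 60.
  From (x_2, y_2) = (449, 60): x_3 = 15·449 + 56·2·60 = 13455; y_3 = 15·60 + 2·449 = 1798.
  From (x_3, y_3) = (13455, 1798): x_4 = 15·13455 + 56·2·1798 = 403201; y_4 = 15·1798 + 2·13455 = 53880.
  From (x_4, y_4) = (403201, 53880): x_5 = 15·403201 + 56·2·53880 = 12082575; y_5 = 15·53880 + 2·403201 = 1614602.
  From (x_5, y_5) = (12082575, 1614602): x_6 = 15·12082575 + 56·2·1614602 = 362074049; y_6 = 15·1614602 + 2·12082575 = 48384180.
  From (x_6, y_6) = (362074049, 48384180): x_7 = 15·362074049 + 56·2·48384180 = 10850138895; y_7 = 15·48384180 + 2·362074049 = 1449910798.
  From (x_7, y_7) = (10850138895, 1449910798): x_8 = 15·10850138895 + 56·2·1449910798 = 325142092801; y_8 = 15·1449910798 + 2·10850138895 = 43448939760.
Step 3: Verify x_8² - 56·y_8² = 105717380511014096025601 - 105717380511014096025600 = 1 (should be 1). ✓

(x_1, y_1) = (15, 2); (x_8, y_8) = (325142092801, 43448939760).


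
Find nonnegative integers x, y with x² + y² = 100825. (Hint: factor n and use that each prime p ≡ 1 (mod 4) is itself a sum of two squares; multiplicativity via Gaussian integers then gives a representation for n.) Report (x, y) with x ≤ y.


Step 1: Factor n = 100825 = 5^2 · 37 · 109.
Step 2: Check the mod-4 condition on each prime factor: 5 ≡ 1 (mod 4), exponent 2; 37 ≡ 1 (mod 4), exponent 1; 109 ≡ 1 (mod 4), exponent 1.
All primes ≡ 3 (mod 4) appear to even exponent (or don't appear), so by the two-squares theorem n IS expressible as a sum of two squares.
Step 3: Build a representation. Group n = k² · m with k = 5 and m = 37 · 109 = 4033 (a product of primes ≡ 1 (mod 4)); a representation of m scales to one of n via (k·x)² + (k·y)² = k²(x² + y²). Each prime p ≡ 1 (mod 4) is itself a sum of two squares; find a² by testing p − a² for a perfect square:
  37: 37 − 1² = 36 = 6² ⇒ 37 = 1² + 6².
  109: 109 − 1² = 108, 109 − 2² = 105, 109 − 3² = 100 = 10² ⇒ 109 = 3² + 10².
  Combine using the Brahmagupta–Fibonacci identity (a² + b²)(c² + d²) = (ac − bd)² + (ad + bc)² = (ac + bd)² + (ad − bc)²:
  37 · 109 = 4033: from (1² + 6²)(3² + 10²), take (1·3 − 6·10, 1·10 + 6·3) = (3 − 60, 10 + 18) = (-57, 28); dropping signs (only squares matter) gives (57, 28); check 57² + 28² = 3249 + 784 = 4033 ✓.
  Scale by k = 5: (5·57, 5·28) = (285, 140).
Step 4: Order so x ≤ y and verify: 140² + 285² = 19600 + 81225 = 100825 = n. ✓

n = 100825 = 140² + 285² (one valid representation with x ≤ y).


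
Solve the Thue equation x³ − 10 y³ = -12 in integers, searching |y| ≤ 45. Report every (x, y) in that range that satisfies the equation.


The equation is x³ - 10y³ = -12. For fixed y, x³ = 10·y³ − 12, so a solution requires the RHS to be a perfect cube.
Strategy: iterate y from -45 to 45, compute RHS = 10·y³ − 12, and check whether it is a (positive or negative) perfect cube.
Check small values of y:
  y = 0: RHS = -12 is not a perfect cube.
  y = 1: RHS = -2 is not a perfect cube.
  y = -1: RHS = -22 is not a perfect cube.
  y = 2: RHS = 68 is not a perfect cube.
  y = -2: RHS = -92 is not a perfect cube.
  y = 3: RHS = 258 is not a perfect cube.
  y = -3: RHS = -282 is not a perfect cube.
Continuing the search up to |y| = 45 finds no solutions either.
No (x, y) in the scanned range satisfies the equation.

No integer solutions with |y| ≤ 45.


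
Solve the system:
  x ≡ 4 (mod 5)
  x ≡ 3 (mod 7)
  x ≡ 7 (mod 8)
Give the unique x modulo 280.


Moduli 5, 7, 8 are pairwise coprime; by CRT there is a unique solution modulo M = 5 · 7 · 8 = 280.
Solve pairwise, accumulating the modulus:
  Start with x ≡ 4 (mod 5).
  Combine with x ≡ 3 (mod 7): since gcd(5, 7) = 1, we get a unique residue mod 35.
    Write x = 4 + 5·t and substitute into x ≡ 3 (mod 7): 5·t ≡ 3 − 4 = -1 (mod 7).
    Reduce coefficients mod 7: 5·t ≡ 6 (mod 7).
    The inverse of 5 mod 7 is 3 (since 5·3 = 15 = 2·7 + 1), so t ≡ 3·6 = 18 ≡ 4 (mod 7).
    Then x = 4 + 5·4 = 24, valid modulo lcm(5, 7) = 35: x ≡ 24 (mod 35).
  Combine with x ≡ 7 (mod 8): since gcd(35, 8) = 1, we get a unique residue mod 280.
    Write x = 24 + 35·t and substitute into x ≡ 7 (mod 8): 35·t ≡ 7 − 24 = -17 (mod 8).
    Reduce coefficients mod 8: 3·t ≡ 7 (mod 8).
    The inverse of 3 mod 8 is 3 (since 3·3 = 9 = 1·8 + 1), so t ≡ 3·7 = 21 ≡ 5 (mod 8).
    Then x = 24 + 35·5 = 199, valid modulo lcm(35, 8) = 280: x ≡ 199 (mod 280).
Verify: 199 mod 5 = 4 ✓, 199 mod 7 = 3 ✓, 199 mod 8 = 7 ✓.

x ≡ 199 (mod 280).
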